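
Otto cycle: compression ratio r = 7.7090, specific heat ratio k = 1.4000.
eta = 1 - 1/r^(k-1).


r^(k-1) = 2.2636
eta = 1 - 1/2.2636 = 0.5582 = 55.8225%

55.8225%


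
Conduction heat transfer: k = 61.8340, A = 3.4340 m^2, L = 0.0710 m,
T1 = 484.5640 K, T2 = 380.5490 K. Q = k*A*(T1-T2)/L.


dT = 104.0150 K
Q = 61.8340 * 3.4340 * 104.0150 / 0.0710 = 311075.1055 W

311075.1055 W


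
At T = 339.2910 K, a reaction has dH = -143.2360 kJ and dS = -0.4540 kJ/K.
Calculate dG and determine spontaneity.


T*dS = 339.2910 * -0.4540 = -154.0381 kJ
dG = -143.2360 + 154.0381 = 10.8021 kJ (non-spontaneous)

dG = 10.8021 kJ, non-spontaneous


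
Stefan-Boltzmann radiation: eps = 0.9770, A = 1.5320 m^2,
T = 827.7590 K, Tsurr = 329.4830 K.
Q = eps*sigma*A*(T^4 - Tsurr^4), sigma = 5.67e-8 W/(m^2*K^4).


T^4 = 4.6948e+11
Tsurr^4 = 1.1785e+10
Q = 0.9770 * 5.67e-8 * 1.5320 * 4.5769e+11 = 38842.8426 W

38842.8426 W


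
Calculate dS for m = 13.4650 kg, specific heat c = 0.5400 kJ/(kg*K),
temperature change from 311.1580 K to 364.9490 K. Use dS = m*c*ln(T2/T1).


T2/T1 = 1.1729
ln(T2/T1) = 0.1595
dS = 13.4650 * 0.5400 * 0.1595 = 1.1594 kJ/K

1.1594 kJ/K


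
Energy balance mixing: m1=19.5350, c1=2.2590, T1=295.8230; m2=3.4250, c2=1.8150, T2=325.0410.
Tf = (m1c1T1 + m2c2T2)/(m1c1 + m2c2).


num = 15075.1171
den = 50.3459
Tf = 299.4306 K

299.4306 K


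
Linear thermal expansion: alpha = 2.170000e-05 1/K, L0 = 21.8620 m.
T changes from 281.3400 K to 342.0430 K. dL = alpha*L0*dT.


dT = 60.7030 K
dL = 2.170000e-05 * 21.8620 * 60.7030 = 0.028798 m
L_final = 21.890798 m

dL = 0.028798 m


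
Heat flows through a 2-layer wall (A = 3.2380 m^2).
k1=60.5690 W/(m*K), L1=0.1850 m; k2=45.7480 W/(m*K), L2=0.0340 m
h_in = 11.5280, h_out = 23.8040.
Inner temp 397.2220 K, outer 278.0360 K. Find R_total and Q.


R_conv_in = 1/(11.5280*3.2380) = 0.0268
R_1 = 0.1850/(60.5690*3.2380) = 0.0009
R_2 = 0.0340/(45.7480*3.2380) = 0.0002
R_conv_out = 1/(23.8040*3.2380) = 0.0130
R_total = 0.0409 K/W
Q = 119.1860 / 0.0409 = 2911.4795 W

R_total = 0.0409 K/W, Q = 2911.4795 W


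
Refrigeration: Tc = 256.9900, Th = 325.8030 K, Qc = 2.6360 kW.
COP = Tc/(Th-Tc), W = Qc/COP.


COP = 256.9900 / 68.8130 = 3.7346
W = 2.6360 / 3.7346 = 0.7058 kW

COP = 3.7346, W = 0.7058 kW


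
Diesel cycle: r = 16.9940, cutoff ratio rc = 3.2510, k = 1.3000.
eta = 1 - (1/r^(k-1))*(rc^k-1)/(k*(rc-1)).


r^(k-1) = 2.3393
rc^k = 4.6304
eta = 0.4697 = 46.9664%

46.9664%


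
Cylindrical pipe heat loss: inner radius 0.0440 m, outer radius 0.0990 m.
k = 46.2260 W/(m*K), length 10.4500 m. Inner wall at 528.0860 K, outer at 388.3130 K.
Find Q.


dT = 139.7730 K
ln(ro/ri) = 0.8109
Q = 2*pi*46.2260*10.4500*139.7730 / 0.8109 = 523145.2392 W

523145.2392 W


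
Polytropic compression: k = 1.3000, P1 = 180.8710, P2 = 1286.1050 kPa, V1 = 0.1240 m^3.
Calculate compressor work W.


(k-1)/k = 0.2308
(P2/P1)^exp = 1.5725
W = 4.3333 * 180.8710 * 0.1240 * (1.5725 - 1) = 55.6413 kJ

55.6413 kJ


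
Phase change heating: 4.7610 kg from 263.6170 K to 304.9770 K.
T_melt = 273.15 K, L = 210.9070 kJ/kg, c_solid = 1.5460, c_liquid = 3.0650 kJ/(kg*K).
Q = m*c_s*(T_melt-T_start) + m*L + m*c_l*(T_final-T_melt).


Q1 (sensible, solid) = 4.7610 * 1.5460 * 9.5330 = 70.1677 kJ
Q2 (latent) = 4.7610 * 210.9070 = 1004.1282 kJ
Q3 (sensible, liquid) = 4.7610 * 3.0650 * 31.8270 = 464.4344 kJ
Q_total = 1538.7303 kJ

1538.7303 kJ


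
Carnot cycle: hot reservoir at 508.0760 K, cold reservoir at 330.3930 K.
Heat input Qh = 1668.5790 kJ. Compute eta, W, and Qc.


eta = 1 - 330.3930/508.0760 = 0.3497
W = 0.3497 * 1668.5790 = 583.5311 kJ
Qc = 1668.5790 - 583.5311 = 1085.0479 kJ

eta = 34.9717%, W = 583.5311 kJ, Qc = 1085.0479 kJ


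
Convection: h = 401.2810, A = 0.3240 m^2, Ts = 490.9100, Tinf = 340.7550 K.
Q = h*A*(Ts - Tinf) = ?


dT = 150.1550 K
Q = 401.2810 * 0.3240 * 150.1550 = 19522.4089 W

19522.4089 W


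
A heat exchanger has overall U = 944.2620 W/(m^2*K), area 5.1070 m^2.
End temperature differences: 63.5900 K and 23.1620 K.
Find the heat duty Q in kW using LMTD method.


LMTD = 40.0300 K
Q = 944.2620 * 5.1070 * 40.0300 = 193038.3823 W = 193.0384 kW

193.0384 kW


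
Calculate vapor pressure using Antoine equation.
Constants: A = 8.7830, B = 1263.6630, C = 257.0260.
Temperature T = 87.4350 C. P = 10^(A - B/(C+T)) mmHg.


C+T = 344.4610
B/(C+T) = 3.6685
log10(P) = 8.7830 - 3.6685 = 5.1145
P = 10^5.1145 = 130159.9261 mmHg

130159.9261 mmHg


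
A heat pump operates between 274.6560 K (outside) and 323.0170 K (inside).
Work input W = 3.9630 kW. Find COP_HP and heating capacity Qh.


COP = 323.0170 / 48.3610 = 6.6793
Qh = 6.6793 * 3.9630 = 26.4700 kW

COP = 6.6793, Qh = 26.4700 kW


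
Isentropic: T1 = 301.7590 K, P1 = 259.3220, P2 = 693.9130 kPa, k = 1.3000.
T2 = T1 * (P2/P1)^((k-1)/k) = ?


(k-1)/k = 0.2308
(P2/P1)^exp = 1.2550
T2 = 301.7590 * 1.2550 = 378.7095 K

378.7095 K


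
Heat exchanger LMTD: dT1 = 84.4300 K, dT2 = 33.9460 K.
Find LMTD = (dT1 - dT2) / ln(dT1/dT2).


dT1/dT2 = 2.4872
ln(dT1/dT2) = 0.9112
LMTD = 50.4840 / 0.9112 = 55.4068 K

55.4068 K


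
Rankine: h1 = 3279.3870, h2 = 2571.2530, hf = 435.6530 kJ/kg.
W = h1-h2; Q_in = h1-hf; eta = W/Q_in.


W = 708.1340 kJ/kg
Q_in = 2843.7340 kJ/kg
eta = 0.2490 = 24.9016%

eta = 24.9016%


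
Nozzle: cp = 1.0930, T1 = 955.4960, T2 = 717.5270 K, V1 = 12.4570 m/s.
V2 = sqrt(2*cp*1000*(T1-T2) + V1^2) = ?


dT = 237.9690 K
2*cp*1000*dT = 520200.2340
V1^2 = 155.1768
V2 = sqrt(520355.4108) = 721.3566 m/s

721.3566 m/s


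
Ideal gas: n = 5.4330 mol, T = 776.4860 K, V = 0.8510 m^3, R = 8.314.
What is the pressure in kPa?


P = nRT/V = 5.4330 * 8.314 * 776.4860 / 0.8510
= 35073.8431 / 0.8510 = 41214.8568 Pa = 41.2149 kPa

41.2149 kPa


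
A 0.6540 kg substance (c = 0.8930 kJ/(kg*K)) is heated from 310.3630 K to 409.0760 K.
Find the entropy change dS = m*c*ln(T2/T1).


T2/T1 = 1.3181
ln(T2/T1) = 0.2762
dS = 0.6540 * 0.8930 * 0.2762 = 0.1613 kJ/K

0.1613 kJ/K


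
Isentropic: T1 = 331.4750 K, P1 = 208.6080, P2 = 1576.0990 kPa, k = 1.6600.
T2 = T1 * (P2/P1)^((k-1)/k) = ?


(k-1)/k = 0.3976
(P2/P1)^exp = 2.2345
T2 = 331.4750 * 2.2345 = 740.6884 K

740.6884 K


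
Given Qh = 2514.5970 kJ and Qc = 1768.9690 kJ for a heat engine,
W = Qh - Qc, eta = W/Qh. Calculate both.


W = 2514.5970 - 1768.9690 = 745.6280 kJ
eta = 745.6280 / 2514.5970 = 0.2965 = 29.6520%

W = 745.6280 kJ, eta = 29.6520%


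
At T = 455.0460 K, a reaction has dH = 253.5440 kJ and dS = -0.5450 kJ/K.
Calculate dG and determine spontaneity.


T*dS = 455.0460 * -0.5450 = -248.0001 kJ
dG = 253.5440 + 248.0001 = 501.5441 kJ (non-spontaneous)

dG = 501.5441 kJ, non-spontaneous


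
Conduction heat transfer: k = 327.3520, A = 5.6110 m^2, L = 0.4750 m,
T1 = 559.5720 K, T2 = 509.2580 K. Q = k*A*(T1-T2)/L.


dT = 50.3140 K
Q = 327.3520 * 5.6110 * 50.3140 / 0.4750 = 194558.6316 W

194558.6316 W


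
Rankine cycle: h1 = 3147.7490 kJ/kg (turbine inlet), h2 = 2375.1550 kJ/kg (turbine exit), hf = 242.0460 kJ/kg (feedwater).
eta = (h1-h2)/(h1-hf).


W = 772.5940 kJ/kg
Q_in = 2905.7030 kJ/kg
eta = 0.2659 = 26.5889%

eta = 26.5889%


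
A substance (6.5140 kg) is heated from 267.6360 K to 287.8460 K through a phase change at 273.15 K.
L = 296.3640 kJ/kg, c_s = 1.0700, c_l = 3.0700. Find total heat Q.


Q1 (sensible, solid) = 6.5140 * 1.0700 * 5.5140 = 38.4325 kJ
Q2 (latent) = 6.5140 * 296.3640 = 1930.5151 kJ
Q3 (sensible, liquid) = 6.5140 * 3.0700 * 14.6960 = 293.8903 kJ
Q_total = 2262.8379 kJ

2262.8379 kJ


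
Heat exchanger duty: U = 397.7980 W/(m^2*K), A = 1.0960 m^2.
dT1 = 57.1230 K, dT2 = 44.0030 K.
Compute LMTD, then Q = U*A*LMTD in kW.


LMTD = 50.2780 K
Q = 397.7980 * 1.0960 * 50.2780 = 21920.5430 W = 21.9205 kW

21.9205 kW


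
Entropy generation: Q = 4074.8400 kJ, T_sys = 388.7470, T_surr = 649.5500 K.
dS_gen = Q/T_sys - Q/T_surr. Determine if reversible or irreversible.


dS_sys = 4074.8400/388.7470 = 10.4820 kJ/K
dS_surr = -4074.8400/649.5500 = -6.2733 kJ/K
dS_gen = 10.4820 - 6.2733 = 4.2087 kJ/K (irreversible)

dS_gen = 4.2087 kJ/K, irreversible


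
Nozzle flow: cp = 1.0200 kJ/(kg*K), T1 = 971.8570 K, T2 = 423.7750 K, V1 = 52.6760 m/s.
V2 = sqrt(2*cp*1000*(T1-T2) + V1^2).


dT = 548.0820 K
2*cp*1000*dT = 1118087.2800
V1^2 = 2774.7610
V2 = sqrt(1120862.0410) = 1058.7077 m/s

1058.7077 m/s


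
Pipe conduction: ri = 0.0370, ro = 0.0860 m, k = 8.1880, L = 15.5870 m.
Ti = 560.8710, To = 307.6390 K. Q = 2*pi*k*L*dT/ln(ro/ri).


dT = 253.2320 K
ln(ro/ri) = 0.8434
Q = 2*pi*8.1880*15.5870*253.2320 / 0.8434 = 240763.1938 W

240763.1938 W


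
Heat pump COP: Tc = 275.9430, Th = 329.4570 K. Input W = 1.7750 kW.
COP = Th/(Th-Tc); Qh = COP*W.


COP = 329.4570 / 53.5140 = 6.1565
Qh = 6.1565 * 1.7750 = 10.9277 kW

COP = 6.1565, Qh = 10.9277 kW


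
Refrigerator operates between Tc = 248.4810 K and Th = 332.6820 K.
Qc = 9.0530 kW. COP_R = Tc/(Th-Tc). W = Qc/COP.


COP = 248.4810 / 84.2010 = 2.9510
W = 9.0530 / 2.9510 = 3.0677 kW

COP = 2.9510, W = 3.0677 kW


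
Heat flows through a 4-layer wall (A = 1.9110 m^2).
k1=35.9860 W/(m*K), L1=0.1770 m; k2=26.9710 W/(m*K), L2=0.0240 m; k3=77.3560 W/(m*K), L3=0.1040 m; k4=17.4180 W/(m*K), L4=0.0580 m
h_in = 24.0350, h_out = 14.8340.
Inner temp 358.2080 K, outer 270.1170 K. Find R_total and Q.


R_conv_in = 1/(24.0350*1.9110) = 0.0218
R_1 = 0.1770/(35.9860*1.9110) = 0.0026
R_2 = 0.0240/(26.9710*1.9110) = 0.0005
R_3 = 0.1040/(77.3560*1.9110) = 0.0007
R_4 = 0.0580/(17.4180*1.9110) = 0.0017
R_conv_out = 1/(14.8340*1.9110) = 0.0353
R_total = 0.0625 K/W
Q = 88.0910 / 0.0625 = 1408.7019 W

R_total = 0.0625 K/W, Q = 1408.7019 W


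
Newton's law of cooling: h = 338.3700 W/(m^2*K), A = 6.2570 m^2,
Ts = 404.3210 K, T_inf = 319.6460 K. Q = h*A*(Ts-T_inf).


dT = 84.6750 K
Q = 338.3700 * 6.2570 * 84.6750 = 179272.3088 W

179272.3088 W


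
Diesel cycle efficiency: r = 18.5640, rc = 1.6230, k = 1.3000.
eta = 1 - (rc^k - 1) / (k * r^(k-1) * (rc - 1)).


r^(k-1) = 2.4022
rc^k = 1.8768
eta = 0.5493 = 54.9329%

54.9329%


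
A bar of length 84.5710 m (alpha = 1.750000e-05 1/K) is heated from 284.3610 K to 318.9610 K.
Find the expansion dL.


dT = 34.6000 K
dL = 1.750000e-05 * 84.5710 * 34.6000 = 0.051208 m
L_final = 84.622208 m

dL = 0.051208 m


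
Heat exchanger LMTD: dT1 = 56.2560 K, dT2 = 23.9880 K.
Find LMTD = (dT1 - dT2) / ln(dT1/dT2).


dT1/dT2 = 2.3452
ln(dT1/dT2) = 0.8524
LMTD = 32.2680 / 0.8524 = 37.8573 K

37.8573 K


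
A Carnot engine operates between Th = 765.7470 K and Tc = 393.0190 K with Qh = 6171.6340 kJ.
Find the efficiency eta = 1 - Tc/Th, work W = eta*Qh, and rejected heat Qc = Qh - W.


eta = 1 - 393.0190/765.7470 = 0.4868
W = 0.4868 * 6171.6340 = 3004.0481 kJ
Qc = 6171.6340 - 3004.0481 = 3167.5859 kJ

eta = 48.6751%, W = 3004.0481 kJ, Qc = 3167.5859 kJ


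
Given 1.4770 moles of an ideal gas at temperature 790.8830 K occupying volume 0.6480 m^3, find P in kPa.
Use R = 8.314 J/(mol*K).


P = nRT/V = 1.4770 * 8.314 * 790.8830 / 0.6480
= 9711.8677 / 0.6480 = 14987.4501 Pa = 14.9875 kPa

14.9875 kPa


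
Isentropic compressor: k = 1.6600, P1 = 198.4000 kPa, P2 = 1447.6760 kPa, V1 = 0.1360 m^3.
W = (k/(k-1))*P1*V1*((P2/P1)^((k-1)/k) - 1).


(k-1)/k = 0.3976
(P2/P1)^exp = 2.2038
W = 2.5152 * 198.4000 * 0.1360 * (2.2038 - 1) = 81.6956 kJ

81.6956 kJ


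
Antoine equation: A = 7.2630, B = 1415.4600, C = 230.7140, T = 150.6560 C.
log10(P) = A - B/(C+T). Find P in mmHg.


C+T = 381.3700
B/(C+T) = 3.7115
log10(P) = 7.2630 - 3.7115 = 3.5515
P = 10^3.5515 = 3560.2972 mmHg

3560.2972 mmHg


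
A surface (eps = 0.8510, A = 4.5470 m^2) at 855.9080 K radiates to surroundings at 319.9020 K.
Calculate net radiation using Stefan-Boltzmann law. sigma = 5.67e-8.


T^4 = 5.3667e+11
Tsurr^4 = 1.0473e+10
Q = 0.8510 * 5.67e-8 * 4.5470 * 5.2620e+11 = 115448.1693 W

115448.1693 W


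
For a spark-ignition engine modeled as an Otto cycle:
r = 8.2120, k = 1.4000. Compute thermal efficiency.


r^(k-1) = 2.3216
eta = 1 - 1/2.3216 = 0.5693 = 56.9255%

56.9255%


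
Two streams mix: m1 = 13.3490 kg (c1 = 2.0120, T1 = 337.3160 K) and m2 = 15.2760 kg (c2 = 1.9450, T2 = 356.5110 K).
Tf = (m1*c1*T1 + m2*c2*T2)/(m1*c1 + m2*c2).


num = 19652.2872
den = 56.5700
Tf = 347.3976 K

347.3976 K


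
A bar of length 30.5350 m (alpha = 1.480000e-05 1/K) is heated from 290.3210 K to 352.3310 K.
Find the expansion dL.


dT = 62.0100 K
dL = 1.480000e-05 * 30.5350 * 62.0100 = 0.028023 m
L_final = 30.563023 m

dL = 0.028023 m


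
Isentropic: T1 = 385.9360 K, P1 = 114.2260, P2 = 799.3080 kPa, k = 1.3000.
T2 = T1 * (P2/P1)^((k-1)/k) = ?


(k-1)/k = 0.2308
(P2/P1)^exp = 1.5667
T2 = 385.9360 * 1.5667 = 604.6493 K

604.6493 K


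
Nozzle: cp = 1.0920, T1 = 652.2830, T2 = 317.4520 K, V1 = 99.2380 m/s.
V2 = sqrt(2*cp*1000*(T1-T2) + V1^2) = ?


dT = 334.8310 K
2*cp*1000*dT = 731270.9040
V1^2 = 9848.1806
V2 = sqrt(741119.0846) = 860.8827 m/s

860.8827 m/s


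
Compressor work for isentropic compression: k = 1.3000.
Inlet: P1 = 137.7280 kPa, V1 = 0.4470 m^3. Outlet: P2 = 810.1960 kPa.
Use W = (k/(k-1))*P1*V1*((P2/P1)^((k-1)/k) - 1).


(k-1)/k = 0.2308
(P2/P1)^exp = 1.5052
W = 4.3333 * 137.7280 * 0.4470 * (1.5052 - 1) = 134.7753 kJ

134.7753 kJ


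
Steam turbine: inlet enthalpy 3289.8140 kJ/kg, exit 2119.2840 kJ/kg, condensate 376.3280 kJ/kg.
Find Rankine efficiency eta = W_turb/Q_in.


W = 1170.5300 kJ/kg
Q_in = 2913.4860 kJ/kg
eta = 0.4018 = 40.1763%

eta = 40.1763%


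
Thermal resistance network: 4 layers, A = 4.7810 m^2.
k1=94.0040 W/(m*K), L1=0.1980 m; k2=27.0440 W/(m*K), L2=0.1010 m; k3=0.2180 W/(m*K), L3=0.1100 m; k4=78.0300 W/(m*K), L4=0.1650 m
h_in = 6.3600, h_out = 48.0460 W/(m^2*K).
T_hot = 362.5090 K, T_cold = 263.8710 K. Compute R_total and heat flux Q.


R_conv_in = 1/(6.3600*4.7810) = 0.0329
R_1 = 0.1980/(94.0040*4.7810) = 0.0004
R_2 = 0.1010/(27.0440*4.7810) = 0.0008
R_3 = 0.1100/(0.2180*4.7810) = 0.1055
R_4 = 0.1650/(78.0300*4.7810) = 0.0004
R_conv_out = 1/(48.0460*4.7810) = 0.0044
R_total = 0.1444 K/W
Q = 98.6380 / 0.1444 = 682.8786 W

R_total = 0.1444 K/W, Q = 682.8786 W


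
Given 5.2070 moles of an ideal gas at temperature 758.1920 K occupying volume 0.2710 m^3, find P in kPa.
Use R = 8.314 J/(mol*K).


P = nRT/V = 5.2070 * 8.314 * 758.1920 / 0.2710
= 32822.8884 / 0.2710 = 121117.6692 Pa = 121.1177 kPa

121.1177 kPa


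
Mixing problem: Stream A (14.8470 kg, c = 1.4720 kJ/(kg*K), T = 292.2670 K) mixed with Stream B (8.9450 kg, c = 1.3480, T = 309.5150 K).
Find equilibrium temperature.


num = 10119.5207
den = 33.9126
Tf = 298.3996 K

298.3996 K


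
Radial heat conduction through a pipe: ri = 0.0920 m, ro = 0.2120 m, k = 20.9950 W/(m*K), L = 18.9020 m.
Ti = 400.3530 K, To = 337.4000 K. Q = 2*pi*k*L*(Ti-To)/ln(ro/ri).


dT = 62.9530 K
ln(ro/ri) = 0.8348
Q = 2*pi*20.9950*18.9020*62.9530 / 0.8348 = 188035.0001 W

188035.0001 W


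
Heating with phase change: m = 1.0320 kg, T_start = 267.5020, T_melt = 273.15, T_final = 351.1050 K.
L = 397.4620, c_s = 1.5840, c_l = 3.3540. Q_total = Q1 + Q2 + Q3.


Q1 (sensible, solid) = 1.0320 * 1.5840 * 5.6480 = 9.2327 kJ
Q2 (latent) = 1.0320 * 397.4620 = 410.1808 kJ
Q3 (sensible, liquid) = 1.0320 * 3.3540 * 77.9550 = 269.8278 kJ
Q_total = 689.2413 kJ

689.2413 kJ


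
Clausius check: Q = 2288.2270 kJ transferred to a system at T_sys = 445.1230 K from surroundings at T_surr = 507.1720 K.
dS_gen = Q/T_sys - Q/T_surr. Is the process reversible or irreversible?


dS_sys = 2288.2270/445.1230 = 5.1407 kJ/K
dS_surr = -2288.2270/507.1720 = -4.5117 kJ/K
dS_gen = 5.1407 - 4.5117 = 0.6289 kJ/K (irreversible)

dS_gen = 0.6289 kJ/K, irreversible


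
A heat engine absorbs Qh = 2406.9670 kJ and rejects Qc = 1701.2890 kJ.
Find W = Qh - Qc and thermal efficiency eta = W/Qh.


W = 2406.9670 - 1701.2890 = 705.6780 kJ
eta = 705.6780 / 2406.9670 = 0.2932 = 29.3181%

W = 705.6780 kJ, eta = 29.3181%


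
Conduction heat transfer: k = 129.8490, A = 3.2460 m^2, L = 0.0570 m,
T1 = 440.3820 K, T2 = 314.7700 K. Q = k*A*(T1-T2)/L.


dT = 125.6120 K
Q = 129.8490 * 3.2460 * 125.6120 / 0.0570 = 928845.3253 W

928845.3253 W


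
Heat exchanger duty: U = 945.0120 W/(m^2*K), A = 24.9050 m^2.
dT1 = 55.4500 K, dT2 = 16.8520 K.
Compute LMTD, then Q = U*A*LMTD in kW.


LMTD = 32.4077 K
Q = 945.0120 * 24.9050 * 32.4077 = 762732.7583 W = 762.7328 kW

762.7328 kW


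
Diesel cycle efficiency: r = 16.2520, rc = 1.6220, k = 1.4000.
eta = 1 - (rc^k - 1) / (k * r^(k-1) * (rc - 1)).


r^(k-1) = 3.0504
rc^k = 1.9682
eta = 0.6355 = 63.5508%

63.5508%


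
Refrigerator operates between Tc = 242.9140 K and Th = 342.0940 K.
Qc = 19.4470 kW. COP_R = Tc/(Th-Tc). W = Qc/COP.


COP = 242.9140 / 99.1800 = 2.4492
W = 19.4470 / 2.4492 = 7.9401 kW

COP = 2.4492, W = 7.9401 kW


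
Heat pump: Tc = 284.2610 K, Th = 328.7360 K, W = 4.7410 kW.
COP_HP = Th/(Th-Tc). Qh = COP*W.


COP = 328.7360 / 44.4750 = 7.3915
Qh = 7.3915 * 4.7410 = 35.0430 kW

COP = 7.3915, Qh = 35.0430 kW


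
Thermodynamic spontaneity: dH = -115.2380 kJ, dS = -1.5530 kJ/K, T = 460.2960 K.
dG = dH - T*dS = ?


T*dS = 460.2960 * -1.5530 = -714.8397 kJ
dG = -115.2380 + 714.8397 = 599.6017 kJ (non-spontaneous)

dG = 599.6017 kJ, non-spontaneous


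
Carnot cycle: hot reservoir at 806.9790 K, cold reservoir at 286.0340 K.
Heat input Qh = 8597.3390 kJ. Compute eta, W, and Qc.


eta = 1 - 286.0340/806.9790 = 0.6455
W = 0.6455 * 8597.3390 = 5550.0091 kJ
Qc = 8597.3390 - 5550.0091 = 3047.3299 kJ

eta = 64.5550%, W = 5550.0091 kJ, Qc = 3047.3299 kJ


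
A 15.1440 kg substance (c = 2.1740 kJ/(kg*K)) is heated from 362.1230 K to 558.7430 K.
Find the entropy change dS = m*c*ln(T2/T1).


T2/T1 = 1.5430
ln(T2/T1) = 0.4337
dS = 15.1440 * 2.1740 * 0.4337 = 14.2789 kJ/K

14.2789 kJ/K


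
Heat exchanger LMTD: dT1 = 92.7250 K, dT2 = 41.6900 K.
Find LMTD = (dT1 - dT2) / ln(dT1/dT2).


dT1/dT2 = 2.2242
ln(dT1/dT2) = 0.7994
LMTD = 51.0350 / 0.7994 = 63.8435 K

63.8435 K


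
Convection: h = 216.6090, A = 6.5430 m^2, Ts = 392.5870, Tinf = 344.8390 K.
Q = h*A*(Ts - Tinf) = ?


dT = 47.7480 K
Q = 216.6090 * 6.5430 * 47.7480 = 67671.9363 W

67671.9363 W


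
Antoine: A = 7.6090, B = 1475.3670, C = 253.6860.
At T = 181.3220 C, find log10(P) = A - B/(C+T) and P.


C+T = 435.0080
B/(C+T) = 3.3916
log10(P) = 7.6090 - 3.3916 = 4.2174
P = 10^4.2174 = 16497.3466 mmHg

16497.3466 mmHg


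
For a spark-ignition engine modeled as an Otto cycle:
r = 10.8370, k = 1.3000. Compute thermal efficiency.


r^(k-1) = 2.0440
eta = 1 - 1/2.0440 = 0.5108 = 51.0754%

51.0754%


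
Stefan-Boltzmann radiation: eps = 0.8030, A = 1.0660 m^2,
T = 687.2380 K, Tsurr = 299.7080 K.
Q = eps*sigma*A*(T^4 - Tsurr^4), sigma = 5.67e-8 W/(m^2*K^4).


T^4 = 2.2306e+11
Tsurr^4 = 8.0685e+09
Q = 0.8030 * 5.67e-8 * 1.0660 * 2.1500e+11 = 10434.8042 W

10434.8042 W


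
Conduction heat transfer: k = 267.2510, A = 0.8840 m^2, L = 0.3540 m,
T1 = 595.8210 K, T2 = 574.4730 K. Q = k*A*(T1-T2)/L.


dT = 21.3480 K
Q = 267.2510 * 0.8840 * 21.3480 / 0.3540 = 14247.0693 W

14247.0693 W


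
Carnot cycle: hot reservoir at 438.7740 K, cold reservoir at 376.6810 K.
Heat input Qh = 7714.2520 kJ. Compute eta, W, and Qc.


eta = 1 - 376.6810/438.7740 = 0.1415
W = 0.1415 * 7714.2520 = 1091.6806 kJ
Qc = 7714.2520 - 1091.6806 = 6622.5714 kJ

eta = 14.1515%, W = 1091.6806 kJ, Qc = 6622.5714 kJ


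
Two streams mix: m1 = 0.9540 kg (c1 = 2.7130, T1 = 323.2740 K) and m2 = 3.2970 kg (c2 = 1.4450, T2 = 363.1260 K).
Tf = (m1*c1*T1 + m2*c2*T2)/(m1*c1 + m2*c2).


num = 2566.6906
den = 7.3524
Tf = 349.0972 K

349.0972 K


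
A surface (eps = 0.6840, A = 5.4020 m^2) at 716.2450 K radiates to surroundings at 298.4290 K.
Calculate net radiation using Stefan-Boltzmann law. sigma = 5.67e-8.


T^4 = 2.6318e+11
Tsurr^4 = 7.9317e+09
Q = 0.6840 * 5.67e-8 * 5.4020 * 2.5524e+11 = 53474.9018 W

53474.9018 W


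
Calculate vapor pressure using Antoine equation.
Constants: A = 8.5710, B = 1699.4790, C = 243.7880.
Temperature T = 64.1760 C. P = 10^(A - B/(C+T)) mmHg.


C+T = 307.9640
B/(C+T) = 5.5184
log10(P) = 8.5710 - 5.5184 = 3.0526
P = 10^3.0526 = 1128.6675 mmHg

1128.6675 mmHg


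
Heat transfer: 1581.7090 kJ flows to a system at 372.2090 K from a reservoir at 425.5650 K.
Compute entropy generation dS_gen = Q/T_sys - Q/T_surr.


dS_sys = 1581.7090/372.2090 = 4.2495 kJ/K
dS_surr = -1581.7090/425.5650 = -3.7167 kJ/K
dS_gen = 4.2495 - 3.7167 = 0.5328 kJ/K (irreversible)

dS_gen = 0.5328 kJ/K, irreversible


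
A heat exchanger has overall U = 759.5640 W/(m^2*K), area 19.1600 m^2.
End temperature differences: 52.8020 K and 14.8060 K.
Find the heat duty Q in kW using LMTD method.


LMTD = 29.8824 K
Q = 759.5640 * 19.1600 * 29.8824 = 434886.3078 W = 434.8863 kW

434.8863 kW


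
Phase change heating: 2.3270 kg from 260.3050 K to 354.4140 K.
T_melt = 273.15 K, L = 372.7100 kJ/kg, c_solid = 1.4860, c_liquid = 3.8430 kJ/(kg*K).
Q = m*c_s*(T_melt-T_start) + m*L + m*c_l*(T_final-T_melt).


Q1 (sensible, solid) = 2.3270 * 1.4860 * 12.8450 = 44.4170 kJ
Q2 (latent) = 2.3270 * 372.7100 = 867.2962 kJ
Q3 (sensible, liquid) = 2.3270 * 3.8430 * 81.2640 = 726.7164 kJ
Q_total = 1638.4296 kJ

1638.4296 kJ


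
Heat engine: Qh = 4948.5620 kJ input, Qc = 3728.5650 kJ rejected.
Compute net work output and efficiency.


W = 4948.5620 - 3728.5650 = 1219.9970 kJ
eta = 1219.9970 / 4948.5620 = 0.2465 = 24.6536%

W = 1219.9970 kJ, eta = 24.6536%


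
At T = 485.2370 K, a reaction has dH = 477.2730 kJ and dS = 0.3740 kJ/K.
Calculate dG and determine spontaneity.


T*dS = 485.2370 * 0.3740 = 181.4786 kJ
dG = 477.2730 - 181.4786 = 295.7944 kJ (non-spontaneous)

dG = 295.7944 kJ, non-spontaneous


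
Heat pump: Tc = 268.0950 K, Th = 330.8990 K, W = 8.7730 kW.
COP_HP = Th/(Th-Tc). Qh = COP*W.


COP = 330.8990 / 62.8040 = 5.2688
Qh = 5.2688 * 8.7730 = 46.2228 kW

COP = 5.2688, Qh = 46.2228 kW


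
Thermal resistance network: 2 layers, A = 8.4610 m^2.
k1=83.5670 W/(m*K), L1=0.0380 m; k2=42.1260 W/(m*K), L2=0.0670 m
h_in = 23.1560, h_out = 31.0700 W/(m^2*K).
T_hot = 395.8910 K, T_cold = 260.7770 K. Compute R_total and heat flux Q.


R_conv_in = 1/(23.1560*8.4610) = 0.0051
R_1 = 0.0380/(83.5670*8.4610) = 5.3744e-05
R_2 = 0.0670/(42.1260*8.4610) = 0.0002
R_conv_out = 1/(31.0700*8.4610) = 0.0038
R_total = 0.0091 K/W
Q = 135.1140 / 0.0091 = 14766.9806 W

R_total = 0.0091 K/W, Q = 14766.9806 W


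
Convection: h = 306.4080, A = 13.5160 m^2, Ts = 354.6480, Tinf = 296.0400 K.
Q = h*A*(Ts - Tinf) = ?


dT = 58.6080 K
Q = 306.4080 * 13.5160 * 58.6080 = 242719.7882 W

242719.7882 W


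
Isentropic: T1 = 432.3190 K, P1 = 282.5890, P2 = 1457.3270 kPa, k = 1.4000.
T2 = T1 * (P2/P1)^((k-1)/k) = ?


(k-1)/k = 0.2857
(P2/P1)^exp = 1.5979
T2 = 432.3190 * 1.5979 = 690.7926 K

690.7926 K


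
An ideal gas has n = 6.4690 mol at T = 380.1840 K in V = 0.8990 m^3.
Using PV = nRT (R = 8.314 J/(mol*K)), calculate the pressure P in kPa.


P = nRT/V = 6.4690 * 8.314 * 380.1840 / 0.8990
= 20447.5372 / 0.8990 = 22744.7577 Pa = 22.7448 kPa

22.7448 kPa


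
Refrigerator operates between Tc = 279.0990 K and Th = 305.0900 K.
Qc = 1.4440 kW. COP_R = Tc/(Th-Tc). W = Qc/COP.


COP = 279.0990 / 25.9910 = 10.7383
W = 1.4440 / 10.7383 = 0.1345 kW

COP = 10.7383, W = 0.1345 kW


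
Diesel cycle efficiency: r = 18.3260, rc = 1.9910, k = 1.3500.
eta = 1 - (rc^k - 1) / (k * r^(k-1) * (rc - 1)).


r^(k-1) = 2.7674
rc^k = 2.5336
eta = 0.5858 = 58.5767%

58.5767%


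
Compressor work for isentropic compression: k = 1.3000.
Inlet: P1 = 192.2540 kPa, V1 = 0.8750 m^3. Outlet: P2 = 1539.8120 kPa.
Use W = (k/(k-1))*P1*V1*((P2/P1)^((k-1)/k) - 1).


(k-1)/k = 0.2308
(P2/P1)^exp = 1.6163
W = 4.3333 * 192.2540 * 0.8750 * (1.6163 - 1) = 449.2581 kJ

449.2581 kJ


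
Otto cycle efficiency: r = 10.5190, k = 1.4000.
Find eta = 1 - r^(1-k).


r^(k-1) = 2.5632
eta = 1 - 1/2.5632 = 0.6099 = 60.9869%

60.9869%


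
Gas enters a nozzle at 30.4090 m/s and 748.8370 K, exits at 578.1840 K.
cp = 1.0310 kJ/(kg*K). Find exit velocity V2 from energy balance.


dT = 170.6530 K
2*cp*1000*dT = 351886.4860
V1^2 = 924.7073
V2 = sqrt(352811.1933) = 593.9791 m/s

593.9791 m/s


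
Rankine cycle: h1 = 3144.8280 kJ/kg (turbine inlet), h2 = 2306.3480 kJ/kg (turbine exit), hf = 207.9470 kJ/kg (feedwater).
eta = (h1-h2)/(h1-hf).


W = 838.4800 kJ/kg
Q_in = 2936.8810 kJ/kg
eta = 0.2855 = 28.5500%

eta = 28.5500%


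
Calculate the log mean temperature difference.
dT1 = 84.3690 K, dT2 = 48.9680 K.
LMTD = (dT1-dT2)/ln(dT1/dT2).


dT1/dT2 = 1.7229
ln(dT1/dT2) = 0.5440
LMTD = 35.4010 / 0.5440 = 65.0714 K

65.0714 K


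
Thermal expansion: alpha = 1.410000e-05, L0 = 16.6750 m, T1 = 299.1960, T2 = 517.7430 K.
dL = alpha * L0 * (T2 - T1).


dT = 218.5470 K
dL = 1.410000e-05 * 16.6750 * 218.5470 = 0.051384 m
L_final = 16.726384 m

dL = 0.051384 m


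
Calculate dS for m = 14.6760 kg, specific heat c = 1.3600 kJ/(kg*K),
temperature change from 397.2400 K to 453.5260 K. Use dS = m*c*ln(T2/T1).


T2/T1 = 1.1417
ln(T2/T1) = 0.1325
dS = 14.6760 * 1.3600 * 0.1325 = 2.6449 kJ/K

2.6449 kJ/K


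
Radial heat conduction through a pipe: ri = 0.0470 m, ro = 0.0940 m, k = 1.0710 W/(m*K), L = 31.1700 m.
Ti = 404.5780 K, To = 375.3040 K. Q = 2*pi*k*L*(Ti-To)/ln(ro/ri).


dT = 29.2740 K
ln(ro/ri) = 0.6931
Q = 2*pi*1.0710*31.1700*29.2740 / 0.6931 = 8858.5522 W

8858.5522 W


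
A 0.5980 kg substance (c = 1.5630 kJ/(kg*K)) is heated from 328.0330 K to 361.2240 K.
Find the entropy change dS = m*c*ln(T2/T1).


T2/T1 = 1.1012
ln(T2/T1) = 0.0964
dS = 0.5980 * 1.5630 * 0.0964 = 0.0901 kJ/K

0.0901 kJ/K


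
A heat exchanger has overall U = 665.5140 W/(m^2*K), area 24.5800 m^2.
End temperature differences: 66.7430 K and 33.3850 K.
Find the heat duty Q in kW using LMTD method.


LMTD = 48.1535 K
Q = 665.5140 * 24.5800 * 48.1535 = 787711.3529 W = 787.7114 kW

787.7114 kW


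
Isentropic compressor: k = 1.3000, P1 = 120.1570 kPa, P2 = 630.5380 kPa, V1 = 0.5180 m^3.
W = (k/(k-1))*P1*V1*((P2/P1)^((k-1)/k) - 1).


(k-1)/k = 0.2308
(P2/P1)^exp = 1.4660
W = 4.3333 * 120.1570 * 0.5180 * (1.4660 - 1) = 125.6961 kJ

125.6961 kJ


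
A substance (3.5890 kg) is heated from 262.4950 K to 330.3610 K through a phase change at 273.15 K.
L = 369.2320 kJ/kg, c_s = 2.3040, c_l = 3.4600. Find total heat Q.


Q1 (sensible, solid) = 3.5890 * 2.3040 * 10.6550 = 88.1068 kJ
Q2 (latent) = 3.5890 * 369.2320 = 1325.1736 kJ
Q3 (sensible, liquid) = 3.5890 * 3.4600 * 57.2110 = 710.4428 kJ
Q_total = 2123.7232 kJ

2123.7232 kJ


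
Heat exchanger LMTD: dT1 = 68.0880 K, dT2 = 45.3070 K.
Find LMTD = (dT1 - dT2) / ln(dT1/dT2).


dT1/dT2 = 1.5028
ln(dT1/dT2) = 0.4073
LMTD = 22.7810 / 0.4073 = 55.9263 K

55.9263 K


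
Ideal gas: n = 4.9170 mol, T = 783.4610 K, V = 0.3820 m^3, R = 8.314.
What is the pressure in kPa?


P = nRT/V = 4.9170 * 8.314 * 783.4610 / 0.3820
= 32027.8371 / 0.3820 = 83842.5055 Pa = 83.8425 kPa

83.8425 kPa


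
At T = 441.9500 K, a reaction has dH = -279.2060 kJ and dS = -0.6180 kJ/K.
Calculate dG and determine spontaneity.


T*dS = 441.9500 * -0.6180 = -273.1251 kJ
dG = -279.2060 + 273.1251 = -6.0809 kJ (spontaneous)

dG = -6.0809 kJ, spontaneous


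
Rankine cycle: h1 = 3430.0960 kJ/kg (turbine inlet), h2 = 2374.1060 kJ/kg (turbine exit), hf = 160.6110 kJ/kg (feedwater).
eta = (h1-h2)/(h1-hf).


W = 1055.9900 kJ/kg
Q_in = 3269.4850 kJ/kg
eta = 0.3230 = 32.2984%

eta = 32.2984%


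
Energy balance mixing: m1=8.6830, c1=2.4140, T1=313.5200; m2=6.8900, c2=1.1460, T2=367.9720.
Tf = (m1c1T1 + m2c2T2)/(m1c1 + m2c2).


num = 9477.1029
den = 28.8567
Tf = 328.4195 K

328.4195 K


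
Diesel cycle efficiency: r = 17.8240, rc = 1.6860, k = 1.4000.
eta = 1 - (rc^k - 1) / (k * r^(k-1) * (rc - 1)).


r^(k-1) = 3.1652
rc^k = 2.0778
eta = 0.6454 = 64.5450%

64.5450%


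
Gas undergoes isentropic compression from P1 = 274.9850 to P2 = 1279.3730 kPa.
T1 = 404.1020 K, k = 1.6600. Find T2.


(k-1)/k = 0.3976
(P2/P1)^exp = 1.8427
T2 = 404.1020 * 1.8427 = 744.6589 K

744.6589 K


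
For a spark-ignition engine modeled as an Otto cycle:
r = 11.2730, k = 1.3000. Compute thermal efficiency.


r^(k-1) = 2.0683
eta = 1 - 1/2.0683 = 0.5165 = 51.6509%

51.6509%


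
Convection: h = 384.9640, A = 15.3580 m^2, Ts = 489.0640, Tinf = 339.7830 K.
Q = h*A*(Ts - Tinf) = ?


dT = 149.2810 K
Q = 384.9640 * 15.3580 * 149.2810 = 882590.6396 W

882590.6396 W


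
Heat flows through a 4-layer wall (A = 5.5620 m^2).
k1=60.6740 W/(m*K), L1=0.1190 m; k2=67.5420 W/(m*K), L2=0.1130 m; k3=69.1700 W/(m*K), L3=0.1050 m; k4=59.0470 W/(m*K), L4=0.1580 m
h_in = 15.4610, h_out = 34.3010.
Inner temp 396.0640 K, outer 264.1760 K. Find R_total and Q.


R_conv_in = 1/(15.4610*5.5620) = 0.0116
R_1 = 0.1190/(60.6740*5.5620) = 0.0004
R_2 = 0.1130/(67.5420*5.5620) = 0.0003
R_3 = 0.1050/(69.1700*5.5620) = 0.0003
R_4 = 0.1580/(59.0470*5.5620) = 0.0005
R_conv_out = 1/(34.3010*5.5620) = 0.0052
R_total = 0.0183 K/W
Q = 131.8880 / 0.0183 = 7215.7777 W

R_total = 0.0183 K/W, Q = 7215.7777 W


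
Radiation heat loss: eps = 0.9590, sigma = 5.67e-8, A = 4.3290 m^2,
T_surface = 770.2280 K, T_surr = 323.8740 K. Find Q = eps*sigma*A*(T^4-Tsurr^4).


T^4 = 3.5195e+11
Tsurr^4 = 1.1003e+10
Q = 0.9590 * 5.67e-8 * 4.3290 * 3.4094e+11 = 80255.0672 W

80255.0672 W


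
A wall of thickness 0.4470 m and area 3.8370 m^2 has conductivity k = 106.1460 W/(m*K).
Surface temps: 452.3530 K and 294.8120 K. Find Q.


dT = 157.5410 K
Q = 106.1460 * 3.8370 * 157.5410 / 0.4470 = 143542.8308 W

143542.8308 W


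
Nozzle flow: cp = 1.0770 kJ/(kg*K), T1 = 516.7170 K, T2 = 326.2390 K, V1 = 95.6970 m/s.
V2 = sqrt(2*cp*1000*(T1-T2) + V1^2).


dT = 190.4780 K
2*cp*1000*dT = 410289.6120
V1^2 = 9157.9158
V2 = sqrt(419447.5278) = 647.6477 m/s

647.6477 m/s


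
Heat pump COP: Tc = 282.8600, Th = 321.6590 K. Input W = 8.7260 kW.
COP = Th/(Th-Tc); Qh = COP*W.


COP = 321.6590 / 38.7990 = 8.2904
Qh = 8.2904 * 8.7260 = 72.3420 kW

COP = 8.2904, Qh = 72.3420 kW


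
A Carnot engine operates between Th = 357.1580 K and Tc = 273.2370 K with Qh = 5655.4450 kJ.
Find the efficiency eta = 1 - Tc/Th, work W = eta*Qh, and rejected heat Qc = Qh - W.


eta = 1 - 273.2370/357.1580 = 0.2350
W = 0.2350 * 5655.4450 = 1328.8533 kJ
Qc = 5655.4450 - 1328.8533 = 4326.5917 kJ

eta = 23.4969%, W = 1328.8533 kJ, Qc = 4326.5917 kJ


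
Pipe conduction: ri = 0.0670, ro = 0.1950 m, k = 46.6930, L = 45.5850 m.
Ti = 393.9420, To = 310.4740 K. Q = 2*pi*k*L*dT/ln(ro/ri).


dT = 83.4680 K
ln(ro/ri) = 1.0683
Q = 2*pi*46.6930*45.5850*83.4680 / 1.0683 = 1044906.8194 W

1044906.8194 W


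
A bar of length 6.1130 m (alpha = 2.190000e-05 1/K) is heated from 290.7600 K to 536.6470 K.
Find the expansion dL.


dT = 245.8870 K
dL = 2.190000e-05 * 6.1130 * 245.8870 = 0.032918 m
L_final = 6.145918 m

dL = 0.032918 m


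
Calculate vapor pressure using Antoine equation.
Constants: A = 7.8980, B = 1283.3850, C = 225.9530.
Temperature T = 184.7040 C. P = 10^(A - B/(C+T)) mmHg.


C+T = 410.6570
B/(C+T) = 3.1252
log10(P) = 7.8980 - 3.1252 = 4.7728
P = 10^4.7728 = 59265.3187 mmHg

59265.3187 mmHg


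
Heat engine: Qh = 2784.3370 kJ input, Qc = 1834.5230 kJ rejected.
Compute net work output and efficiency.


W = 2784.3370 - 1834.5230 = 949.8140 kJ
eta = 949.8140 / 2784.3370 = 0.3411 = 34.1128%

W = 949.8140 kJ, eta = 34.1128%


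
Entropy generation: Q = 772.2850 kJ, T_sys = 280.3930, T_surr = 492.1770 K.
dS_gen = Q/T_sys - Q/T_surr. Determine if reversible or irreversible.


dS_sys = 772.2850/280.3930 = 2.7543 kJ/K
dS_surr = -772.2850/492.1770 = -1.5691 kJ/K
dS_gen = 2.7543 - 1.5691 = 1.1852 kJ/K (irreversible)

dS_gen = 1.1852 kJ/K, irreversible


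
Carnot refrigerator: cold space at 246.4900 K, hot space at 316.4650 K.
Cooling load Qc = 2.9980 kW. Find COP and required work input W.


COP = 246.4900 / 69.9750 = 3.5225
W = 2.9980 / 3.5225 = 0.8511 kW

COP = 3.5225, W = 0.8511 kW


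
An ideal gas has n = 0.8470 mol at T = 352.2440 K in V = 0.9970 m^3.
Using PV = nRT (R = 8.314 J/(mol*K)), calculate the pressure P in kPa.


P = nRT/V = 0.8470 * 8.314 * 352.2440 / 0.9970
= 2480.4875 / 0.9970 = 2487.9513 Pa = 2.4880 kPa

2.4880 kPa


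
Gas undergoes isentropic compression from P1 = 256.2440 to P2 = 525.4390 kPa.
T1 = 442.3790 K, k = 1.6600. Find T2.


(k-1)/k = 0.3976
(P2/P1)^exp = 1.3304
T2 = 442.3790 * 1.3304 = 588.5596 K

588.5596 K


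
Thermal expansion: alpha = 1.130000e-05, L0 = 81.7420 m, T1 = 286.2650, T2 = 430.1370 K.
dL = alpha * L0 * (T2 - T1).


dT = 143.8720 K
dL = 1.130000e-05 * 81.7420 * 143.8720 = 0.132892 m
L_final = 81.874892 m

dL = 0.132892 m


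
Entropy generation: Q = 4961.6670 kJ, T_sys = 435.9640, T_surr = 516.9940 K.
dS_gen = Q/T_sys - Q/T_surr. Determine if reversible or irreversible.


dS_sys = 4961.6670/435.9640 = 11.3809 kJ/K
dS_surr = -4961.6670/516.9940 = -9.5971 kJ/K
dS_gen = 11.3809 - 9.5971 = 1.7838 kJ/K (irreversible)

dS_gen = 1.7838 kJ/K, irreversible


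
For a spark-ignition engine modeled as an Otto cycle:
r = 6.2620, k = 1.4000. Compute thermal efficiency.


r^(k-1) = 2.0830
eta = 1 - 1/2.0830 = 0.5199 = 51.9919%

51.9919%


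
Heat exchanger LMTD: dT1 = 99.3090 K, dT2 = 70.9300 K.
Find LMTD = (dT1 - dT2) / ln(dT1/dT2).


dT1/dT2 = 1.4001
ln(dT1/dT2) = 0.3365
LMTD = 28.3790 / 0.3365 = 84.3251 K

84.3251 K


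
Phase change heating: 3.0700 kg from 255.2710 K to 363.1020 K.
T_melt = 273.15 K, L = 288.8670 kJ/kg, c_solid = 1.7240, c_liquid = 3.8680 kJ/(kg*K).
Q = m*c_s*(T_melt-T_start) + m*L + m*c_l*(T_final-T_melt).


Q1 (sensible, solid) = 3.0700 * 1.7240 * 17.8790 = 94.6278 kJ
Q2 (latent) = 3.0700 * 288.8670 = 886.8217 kJ
Q3 (sensible, liquid) = 3.0700 * 3.8680 * 89.9520 = 1068.1584 kJ
Q_total = 2049.6079 kJ

2049.6079 kJ


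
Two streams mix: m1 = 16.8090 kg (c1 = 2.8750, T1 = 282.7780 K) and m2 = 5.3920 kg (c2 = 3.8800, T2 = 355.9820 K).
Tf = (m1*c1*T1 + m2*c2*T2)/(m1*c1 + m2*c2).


num = 21112.9795
den = 69.2468
Tf = 304.8945 K

304.8945 K


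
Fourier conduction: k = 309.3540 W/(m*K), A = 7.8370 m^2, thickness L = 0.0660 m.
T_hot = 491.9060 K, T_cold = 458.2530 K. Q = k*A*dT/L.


dT = 33.6530 K
Q = 309.3540 * 7.8370 * 33.6530 / 0.0660 = 1236190.5879 W

1236190.5879 W


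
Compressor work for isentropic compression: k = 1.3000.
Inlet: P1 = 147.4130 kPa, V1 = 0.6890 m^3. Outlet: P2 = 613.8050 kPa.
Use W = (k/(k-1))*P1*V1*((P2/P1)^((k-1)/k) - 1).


(k-1)/k = 0.2308
(P2/P1)^exp = 1.3898
W = 4.3333 * 147.4130 * 0.6890 * (1.3898 - 1) = 171.5724 kJ

171.5724 kJ


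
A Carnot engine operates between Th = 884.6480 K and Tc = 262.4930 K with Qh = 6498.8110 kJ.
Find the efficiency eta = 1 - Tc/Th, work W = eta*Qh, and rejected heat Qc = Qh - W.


eta = 1 - 262.4930/884.6480 = 0.7033
W = 0.7033 * 6498.8110 = 4570.4820 kJ
Qc = 6498.8110 - 4570.4820 = 1928.3290 kJ

eta = 70.3280%, W = 4570.4820 kJ, Qc = 1928.3290 kJ


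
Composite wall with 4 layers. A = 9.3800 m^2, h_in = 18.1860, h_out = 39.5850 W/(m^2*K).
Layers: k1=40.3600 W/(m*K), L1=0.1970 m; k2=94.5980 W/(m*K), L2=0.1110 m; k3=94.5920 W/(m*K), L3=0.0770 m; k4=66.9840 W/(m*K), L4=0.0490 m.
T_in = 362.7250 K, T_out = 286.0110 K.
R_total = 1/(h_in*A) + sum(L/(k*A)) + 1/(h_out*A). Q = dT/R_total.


R_conv_in = 1/(18.1860*9.3800) = 0.0059
R_1 = 0.1970/(40.3600*9.3800) = 0.0005
R_2 = 0.1110/(94.5980*9.3800) = 0.0001
R_3 = 0.0770/(94.5920*9.3800) = 8.6783e-05
R_4 = 0.0490/(66.9840*9.3800) = 7.7987e-05
R_conv_out = 1/(39.5850*9.3800) = 0.0027
R_total = 0.0094 K/W
Q = 76.7140 / 0.0094 = 8191.0287 W

R_total = 0.0094 K/W, Q = 8191.0287 W


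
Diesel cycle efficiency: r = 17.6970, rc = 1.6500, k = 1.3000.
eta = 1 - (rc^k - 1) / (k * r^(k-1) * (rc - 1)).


r^(k-1) = 2.3679
rc^k = 1.9175
eta = 0.5415 = 54.1471%

54.1471%


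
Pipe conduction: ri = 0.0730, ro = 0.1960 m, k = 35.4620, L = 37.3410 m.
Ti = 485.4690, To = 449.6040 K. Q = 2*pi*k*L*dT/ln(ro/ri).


dT = 35.8650 K
ln(ro/ri) = 0.9877
Q = 2*pi*35.4620*37.3410*35.8650 / 0.9877 = 302130.4591 W

302130.4591 W


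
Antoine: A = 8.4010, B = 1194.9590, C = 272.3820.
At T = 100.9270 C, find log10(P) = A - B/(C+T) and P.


C+T = 373.3090
B/(C+T) = 3.2010
log10(P) = 8.4010 - 3.2010 = 5.2000
P = 10^5.2000 = 158492.3585 mmHg

158492.3585 mmHg


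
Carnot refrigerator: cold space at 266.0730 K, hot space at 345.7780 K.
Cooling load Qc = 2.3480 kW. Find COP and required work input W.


COP = 266.0730 / 79.7050 = 3.3382
W = 2.3480 / 3.3382 = 0.7034 kW

COP = 3.3382, W = 0.7034 kW


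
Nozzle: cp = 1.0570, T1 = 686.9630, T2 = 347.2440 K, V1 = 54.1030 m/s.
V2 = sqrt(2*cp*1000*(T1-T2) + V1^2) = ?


dT = 339.7190 K
2*cp*1000*dT = 718165.9660
V1^2 = 2927.1346
V2 = sqrt(721093.1006) = 849.1720 m/s

849.1720 m/s


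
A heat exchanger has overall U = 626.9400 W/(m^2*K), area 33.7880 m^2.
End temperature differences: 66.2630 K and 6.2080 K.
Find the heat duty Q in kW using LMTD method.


LMTD = 25.3633 K
Q = 626.9400 * 33.7880 * 25.3633 = 537271.6494 W = 537.2716 kW

537.2716 kW


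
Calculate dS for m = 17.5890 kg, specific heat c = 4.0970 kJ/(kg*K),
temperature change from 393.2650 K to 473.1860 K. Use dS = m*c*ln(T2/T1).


T2/T1 = 1.2032
ln(T2/T1) = 0.1850
dS = 17.5890 * 4.0970 * 0.1850 = 13.3318 kJ/K

13.3318 kJ/K


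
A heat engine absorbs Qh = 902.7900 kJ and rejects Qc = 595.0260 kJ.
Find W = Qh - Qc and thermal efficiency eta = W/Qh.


W = 902.7900 - 595.0260 = 307.7640 kJ
eta = 307.7640 / 902.7900 = 0.3409 = 34.0903%

W = 307.7640 kJ, eta = 34.0903%


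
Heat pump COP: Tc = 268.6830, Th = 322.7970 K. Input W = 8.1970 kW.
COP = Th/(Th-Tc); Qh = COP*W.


COP = 322.7970 / 54.1140 = 5.9651
Qh = 5.9651 * 8.1970 = 48.8962 kW

COP = 5.9651, Qh = 48.8962 kW


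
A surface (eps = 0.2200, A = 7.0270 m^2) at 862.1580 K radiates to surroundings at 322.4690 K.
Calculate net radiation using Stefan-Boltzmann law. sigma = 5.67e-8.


T^4 = 5.5252e+11
Tsurr^4 = 1.0813e+10
Q = 0.2200 * 5.67e-8 * 7.0270 * 5.4171e+11 = 47483.1435 W

47483.1435 W


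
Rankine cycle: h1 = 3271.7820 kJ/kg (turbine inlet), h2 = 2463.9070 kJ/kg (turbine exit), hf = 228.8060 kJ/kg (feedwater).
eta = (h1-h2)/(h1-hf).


W = 807.8750 kJ/kg
Q_in = 3042.9760 kJ/kg
eta = 0.2655 = 26.5488%

eta = 26.5488%


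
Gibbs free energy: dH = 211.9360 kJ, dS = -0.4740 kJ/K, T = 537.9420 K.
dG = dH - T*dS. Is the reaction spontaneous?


T*dS = 537.9420 * -0.4740 = -254.9845 kJ
dG = 211.9360 + 254.9845 = 466.9205 kJ (non-spontaneous)

dG = 466.9205 kJ, non-spontaneous


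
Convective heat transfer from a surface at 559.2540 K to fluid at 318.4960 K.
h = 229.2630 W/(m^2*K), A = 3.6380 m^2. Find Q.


dT = 240.7580 K
Q = 229.2630 * 3.6380 * 240.7580 = 200806.3271 W

200806.3271 W


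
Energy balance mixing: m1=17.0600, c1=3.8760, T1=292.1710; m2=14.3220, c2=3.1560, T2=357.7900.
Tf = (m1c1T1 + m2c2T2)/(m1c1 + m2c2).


num = 35491.8698
den = 111.3248
Tf = 318.8137 K

318.8137 K


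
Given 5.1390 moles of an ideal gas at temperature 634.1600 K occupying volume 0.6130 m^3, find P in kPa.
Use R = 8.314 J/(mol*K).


P = nRT/V = 5.1390 * 8.314 * 634.1600 / 0.6130
= 27094.8957 / 0.6130 = 44200.4823 Pa = 44.2005 kPa

44.2005 kPa


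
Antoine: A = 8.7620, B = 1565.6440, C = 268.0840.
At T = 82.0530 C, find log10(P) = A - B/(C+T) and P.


C+T = 350.1370
B/(C+T) = 4.4715
log10(P) = 8.7620 - 4.4715 = 4.2905
P = 10^4.2905 = 19520.0852 mmHg

19520.0852 mmHg


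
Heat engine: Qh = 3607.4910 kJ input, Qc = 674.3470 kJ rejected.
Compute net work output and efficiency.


W = 3607.4910 - 674.3470 = 2933.1440 kJ
eta = 2933.1440 / 3607.4910 = 0.8131 = 81.3070%

W = 2933.1440 kJ, eta = 81.3070%
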